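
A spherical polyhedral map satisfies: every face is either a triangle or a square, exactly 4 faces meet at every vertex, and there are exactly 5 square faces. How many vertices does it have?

Let x be the number of triangles; then F = 5 + x.
Edge–face incidences: 2E = 4·5 + 3·x = 20 + 3x.
Every vertex has degree 4, so 4V = 2E.
Euler: V − E + F = 2 ⇒ (2E)/4 − E + (5 + x) = 2.
Multiply by 8: 2·(2E) − 4·(2E) + 8·(5 + x) = 16, i.e. 40 + 8x − 2·(20 + 3x) = 16.
Collecting terms: 2x = 16, so x = 8.
Then 2E = 20 + 3·8 = 44, so E = 22, V = 2E/4 = 11, F = 5 + 8 = 13.

11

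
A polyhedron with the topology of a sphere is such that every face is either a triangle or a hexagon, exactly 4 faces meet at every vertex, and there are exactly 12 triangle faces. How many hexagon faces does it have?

Let x be the number of hexagons; then F = 12 + x.
Edge–face incidences: 2E = 3·12 + 6·x = 36 + 6x.
Every vertex has degree 4, so 4V = 2E.
Euler: V − E + F = 2 ⇒ (2E)/4 − E + (12 + x) = 2.
Multiply by 8: 2·(2E) − 4·(2E) + 8·(12 + x) = 16, i.e. 96 + 8x − 2·(36 + 6x) = 16.
Collecting terms: −4x + 24 = 16, so −4x = −8, so x = 2.
Then 2E = 36 + 6·2 = 48, so E = 24, V = 2E/4 = 12, F = 12 + 2 = 14.

2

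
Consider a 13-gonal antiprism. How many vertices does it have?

An antiprism on an n-gon has two n-gon caps and 2n triangles: V = 2·13 = 26, E = 4·13 = 52, F = 2·13 + 2 = 28.

26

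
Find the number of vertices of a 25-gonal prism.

50

A prism on an n-gon has two n-gon bases and n rectangular sides: V = 2·25 = 50, E = 3·25 = 75, F = 25 + 2 = 27.
Check: V − E + F = 50 − 75 + 27 = 2.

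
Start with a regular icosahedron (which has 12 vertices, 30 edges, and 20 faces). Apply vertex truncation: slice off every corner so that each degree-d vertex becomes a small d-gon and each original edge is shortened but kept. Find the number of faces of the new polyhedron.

32

Truncation replaces each original edge-end by a new vertex, so V′ = 2E = 60.
Each original edge survives, and each old vertex of degree d contributes d new edges; summing degrees gives Σd = 2E, so E′ = E + 2E = 3E = 90.
Each original face survives and each original vertex becomes one new face: F′ = F + V = 32.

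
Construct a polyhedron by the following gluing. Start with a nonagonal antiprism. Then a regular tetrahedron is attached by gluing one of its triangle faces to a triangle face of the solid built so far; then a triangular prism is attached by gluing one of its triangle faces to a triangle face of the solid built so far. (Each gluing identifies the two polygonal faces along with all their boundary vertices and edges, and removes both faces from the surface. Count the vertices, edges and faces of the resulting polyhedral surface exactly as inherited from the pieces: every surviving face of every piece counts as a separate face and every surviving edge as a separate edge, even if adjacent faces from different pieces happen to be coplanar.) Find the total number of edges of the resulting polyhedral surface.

A nonagonal antiprism: V=18, E=36, F=20.
Attach a regular tetrahedron (V=4, E=6, F=4) along a 3-gon: merge 3 vertices and 3 edges, delete both glued faces → V=19, E=39, F=22.
Attach a triangular prism (V=6, E=9, F=5) along a 3-gon: merge 3 vertices and 3 edges, delete both glued faces → V=22, E=45, F=25.
Check: V − E + F = 22 − 45 + 25 = 2.

45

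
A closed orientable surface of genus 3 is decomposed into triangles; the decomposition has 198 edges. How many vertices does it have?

62

χ = 2 − 2·3 = -4, and every face is a triangle so 3F = 2E.
F = 2E/3 = 132. Then V = -4 + E − F = -4 + 198 − 132 = 62.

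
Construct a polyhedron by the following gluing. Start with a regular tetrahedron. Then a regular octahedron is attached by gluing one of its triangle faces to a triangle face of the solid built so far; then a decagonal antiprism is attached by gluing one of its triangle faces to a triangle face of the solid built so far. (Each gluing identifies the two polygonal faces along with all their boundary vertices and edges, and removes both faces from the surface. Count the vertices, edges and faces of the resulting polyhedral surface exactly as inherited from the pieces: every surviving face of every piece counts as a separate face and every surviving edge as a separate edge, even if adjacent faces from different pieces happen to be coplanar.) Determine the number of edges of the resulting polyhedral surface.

A regular tetrahedron: V=4, E=6, F=4.
Attach a regular octahedron (V=6, E=12, F=8) along a 3-gon: merge 3 vertices and 3 edges, delete both glued faces → V=7, E=15, F=10.
Attach a decagonal antiprism (V=20, E=40, F=22) along a 3-gon: merge 3 vertices and 3 edges, delete both glued faces → V=24, E=52, F=30.
Check: V − E + F = 24 − 52 + 30 = 2.

52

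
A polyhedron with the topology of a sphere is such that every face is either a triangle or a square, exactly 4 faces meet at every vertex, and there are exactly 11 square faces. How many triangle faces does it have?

8

Let x be the number of triangles; then F = 11 + x.
Edge–face incidences: 2E = 4·11 + 3·x = 44 + 3x.
Every vertex has degree 4, so 4V = 2E.
Euler: V − E + F = 2 ⇒ (2E)/4 − E + (11 + x) = 2.
Multiply by 8: 2·(2E) − 4·(2E) + 8·(11 + x) = 16, i.e. 88 + 8x − 2·(44 + 3x) = 16.
Collecting terms: 2x = 16, so x = 8.
Then 2E = 44 + 3·8 = 68, so E = 34, V = 2E/4 = 17, F = 11 + 8 = 19.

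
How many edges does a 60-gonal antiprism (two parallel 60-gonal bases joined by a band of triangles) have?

240

An antiprism on an n-gon has two n-gon caps and 2n triangles: V = 2·60 = 120, E = 4·60 = 240, F = 2·60 + 2 = 122.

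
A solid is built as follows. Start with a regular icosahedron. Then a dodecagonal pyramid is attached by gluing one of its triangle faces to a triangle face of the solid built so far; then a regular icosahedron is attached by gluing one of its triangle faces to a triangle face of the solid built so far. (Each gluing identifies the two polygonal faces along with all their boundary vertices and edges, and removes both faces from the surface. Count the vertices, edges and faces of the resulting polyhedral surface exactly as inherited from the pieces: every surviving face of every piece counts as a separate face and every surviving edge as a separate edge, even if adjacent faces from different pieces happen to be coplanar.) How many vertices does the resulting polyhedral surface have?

31

A regular icosahedron: V=12, E=30, F=20.
Attach a dodecagonal pyramid (V=13, E=24, F=13) along a 3-gon: merge 3 vertices and 3 edges, delete both glued faces → V=22, E=51, F=31.
Attach a regular icosahedron (V=12, E=30, F=20) along a 3-gon: merge 3 vertices and 3 edges, delete both glued faces → V=31, E=78, F=49.
Check: V − E + F = 31 − 78 + 49 = 2.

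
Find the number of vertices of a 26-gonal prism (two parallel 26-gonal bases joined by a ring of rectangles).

52

A prism on an n-gon has two n-gon bases and n rectangular sides: V = 2·26 = 52, E = 3·26 = 78, F = 26 + 2 = 28.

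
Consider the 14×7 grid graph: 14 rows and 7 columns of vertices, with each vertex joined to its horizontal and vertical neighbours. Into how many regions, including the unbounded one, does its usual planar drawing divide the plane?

79

The grid has V = 14·7 = 98 vertices and E = 14·6 + 7·13 = 175 edges.
F = 2 − V + E = 2 − 98 + 175 = 79.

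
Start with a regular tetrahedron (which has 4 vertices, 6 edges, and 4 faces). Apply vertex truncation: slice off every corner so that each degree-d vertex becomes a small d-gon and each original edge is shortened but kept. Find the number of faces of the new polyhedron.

Truncation replaces each original edge-end by a new vertex, so V′ = 2E = 12.
Each original edge survives, and each old vertex of degree d contributes d new edges; summing degrees gives Σd = 2E, so E′ = E + 2E = 3E = 18.
Each original face survives and each original vertex becomes one new face: F′ = F + V = 8.

8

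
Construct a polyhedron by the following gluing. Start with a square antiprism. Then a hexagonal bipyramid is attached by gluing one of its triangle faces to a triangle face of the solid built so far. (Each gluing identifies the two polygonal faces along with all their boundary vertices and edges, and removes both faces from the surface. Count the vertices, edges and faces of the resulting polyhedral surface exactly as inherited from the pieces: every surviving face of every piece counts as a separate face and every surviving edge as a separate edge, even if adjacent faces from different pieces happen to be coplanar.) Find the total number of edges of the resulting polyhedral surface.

31

A square antiprism: V=8, E=16, F=10.
Attach a hexagonal bipyramid (V=8, E=18, F=12) along a 3-gon: merge 3 vertices and 3 edges, delete both glued faces → V=13, E=31, F=20.
Check: V − E + F = 13 − 31 + 20 = 2.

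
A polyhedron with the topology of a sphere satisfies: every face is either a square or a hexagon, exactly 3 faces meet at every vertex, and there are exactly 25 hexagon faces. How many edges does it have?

Let x be the number of squares; then F = 25 + x.
Edge–face incidences: 2E = 6·25 + 4·x = 150 + 4x.
Every vertex has degree 3, so 3V = 2E.
Euler: V − E + F = 2 ⇒ (2E)/3 − E + (25 + x) = 2.
Multiply by 6: 2·(2E) − 3·(2E) + 6·(25 + x) = 12, i.e. 150 + 6x − (150 + 4x) = 12.
Collecting terms: 2x = 12, so x = 6.
Then 2E = 150 + 4·6 = 174, so E = 87, V = 2E/3 = 58, F = 25 + 6 = 31.

87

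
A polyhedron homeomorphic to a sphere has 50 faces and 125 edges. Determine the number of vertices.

77

Here V − E + F = 2.
V = 2 + E − F = 2 + 125 − 50 = 77.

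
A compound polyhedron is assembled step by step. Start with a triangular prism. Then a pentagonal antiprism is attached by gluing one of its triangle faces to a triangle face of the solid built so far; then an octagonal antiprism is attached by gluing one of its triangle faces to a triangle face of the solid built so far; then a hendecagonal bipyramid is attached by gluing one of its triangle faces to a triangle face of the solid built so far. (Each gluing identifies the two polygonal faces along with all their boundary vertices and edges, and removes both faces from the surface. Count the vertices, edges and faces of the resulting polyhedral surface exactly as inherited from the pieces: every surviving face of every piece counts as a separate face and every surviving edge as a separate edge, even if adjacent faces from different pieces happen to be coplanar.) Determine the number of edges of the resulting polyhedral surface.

A triangular prism: V=6, E=9, F=5.
Attach a pentagonal antiprism (V=10, E=20, F=12) along a 3-gon: merge 3 vertices and 3 edges, delete both glued faces → V=13, E=26, F=15.
Attach an octagonal antiprism (V=16, E=32, F=18) along a 3-gon: merge 3 vertices and 3 edges, delete both glued faces → V=26, E=55, F=31.
Attach a hendecagonal bipyramid (V=13, E=33, F=22) along a 3-gon: merge 3 vertices and 3 edges, delete both glued faces → V=36, E=85, F=51.
Check: V − E + F = 36 − 85 + 51 = 2.

85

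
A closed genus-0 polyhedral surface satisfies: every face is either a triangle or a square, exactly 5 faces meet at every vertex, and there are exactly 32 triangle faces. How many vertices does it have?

Let x be the number of squares; then F = 32 + x.
Edge–face incidences: 2E = 3·32 + 4·x = 96 + 4x.
Every vertex has degree 5, so 5V = 2E.
Euler: V − E + F = 2 ⇒ (2E)/5 − E + (32 + x) = 2.
Multiply by 10: 2·(2E) − 5·(2E) + 10·(32 + x) = 20, i.e. 320 + 10x − 3·(96 + 4x) = 20.
Collecting terms: −2x + 32 = 20, so −2x = −12, so x = 6.
Then 2E = 96 + 4·6 = 120, so E = 60, V = 2E/5 = 24, F = 32 + 6 = 38.

24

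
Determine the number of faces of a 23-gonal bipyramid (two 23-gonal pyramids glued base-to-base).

A bipyramid over an n-gon has 2n triangular faces and n + 2 vertices: V = 23 + 2 = 25, E = 3·23 = 69, F = 2·23 = 46.

46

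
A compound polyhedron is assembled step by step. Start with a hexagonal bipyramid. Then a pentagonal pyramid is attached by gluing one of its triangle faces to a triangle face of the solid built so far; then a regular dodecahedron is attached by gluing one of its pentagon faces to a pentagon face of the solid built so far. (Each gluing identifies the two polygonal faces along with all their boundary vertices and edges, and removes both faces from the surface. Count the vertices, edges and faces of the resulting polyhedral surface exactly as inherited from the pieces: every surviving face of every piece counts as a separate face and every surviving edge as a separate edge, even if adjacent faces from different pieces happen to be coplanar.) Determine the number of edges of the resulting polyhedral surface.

A hexagonal bipyramid: V=8, E=18, F=12.
Attach a pentagonal pyramid (V=6, E=10, F=6) along a 3-gon: merge 3 vertices and 3 edges, delete both glued faces → V=11, E=25, F=16.
Attach a regular dodecahedron (V=20, E=30, F=12) along a 5-gon: merge 5 vertices and 5 edges, delete both glued faces → V=26, E=50, F=26.
Check: V − E + F = 26 − 50 + 26 = 2.

50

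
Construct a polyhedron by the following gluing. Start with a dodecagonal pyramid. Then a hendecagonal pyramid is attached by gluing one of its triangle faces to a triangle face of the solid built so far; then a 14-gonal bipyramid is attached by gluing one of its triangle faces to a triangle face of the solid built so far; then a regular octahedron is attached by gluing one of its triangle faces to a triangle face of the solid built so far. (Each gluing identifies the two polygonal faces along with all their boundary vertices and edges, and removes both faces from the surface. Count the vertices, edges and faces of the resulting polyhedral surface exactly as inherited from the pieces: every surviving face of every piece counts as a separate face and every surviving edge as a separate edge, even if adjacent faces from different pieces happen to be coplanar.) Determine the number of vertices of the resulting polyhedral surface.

A dodecagonal pyramid: V=13, E=24, F=13.
Attach a hendecagonal pyramid (V=12, E=22, F=12) along a 3-gon: merge 3 vertices and 3 edges, delete both glued faces → V=22, E=43, F=23.
Attach a 14-gonal bipyramid (V=16, E=42, F=28) along a 3-gon: merge 3 vertices and 3 edges, delete both glued faces → V=35, E=82, F=49.
Attach a regular octahedron (V=6, E=12, F=8) along a 3-gon: merge 3 vertices and 3 edges, delete both glued faces → V=38, E=91, F=55.
Check: V − E + F = 38 − 91 + 55 = 2.

38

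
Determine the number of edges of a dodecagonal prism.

36

A prism on an n-gon has two n-gon bases and n rectangular sides: V = 2·12 = 24, E = 3·12 = 36, F = 12 + 2 = 14.
Check: V − E + F = 24 − 36 + 14 = 2.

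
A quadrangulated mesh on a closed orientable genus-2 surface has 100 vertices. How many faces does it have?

χ = 2 − 2·2 = -2, and every face is a square so 4F = 2E.
V − E + F = -2 with E = 4F/2 gives 100 − (4/2 − 1)·F = -2, so F = 102 and E = 204.

102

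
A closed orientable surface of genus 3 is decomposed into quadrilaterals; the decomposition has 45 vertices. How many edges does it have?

χ = 2 − 2·3 = -4, and every face is a square so 4F = 2E.
V − E + F = -4 with E = 4F/2 gives 45 − (4/2 − 1)·F = -4, so F = 49 and E = 98.

98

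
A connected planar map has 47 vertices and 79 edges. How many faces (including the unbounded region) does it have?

Euler's formula for a connected plane graph: V − E + F = 2, so F = 2 − 47 + 79 = 34.

34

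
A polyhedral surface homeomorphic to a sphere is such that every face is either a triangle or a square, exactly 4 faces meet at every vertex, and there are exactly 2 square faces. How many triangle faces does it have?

8

Let x be the number of triangles; then F = 2 + x.
Edge–face incidences: 2E = 4·2 + 3·x = 8 + 3x.
Every vertex has degree 4, so 4V = 2E.
Euler: V − E + F = 2 ⇒ (2E)/4 − E + (2 + x) = 2.
Multiply by 8: 2·(2E) − 4·(2E) + 8·(2 + x) = 16, i.e. 16 + 8x − 2·(8 + 3x) = 16.
Collecting terms: 2x = 16, so x = 8.
Then 2E = 8 + 3·8 = 32, so E = 16, V = 2E/4 = 8, F = 2 + 8 = 10.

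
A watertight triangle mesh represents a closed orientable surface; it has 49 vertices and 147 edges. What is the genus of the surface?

1

Every face is a triangle and each edge borders two faces, so 3F = 2·147, giving F = 98.
χ = V − E + F = 49 − 147 + 98 = 0.
For a closed orientable surface χ = 2 − 2g, so g = (2 − (0))/2 = 1.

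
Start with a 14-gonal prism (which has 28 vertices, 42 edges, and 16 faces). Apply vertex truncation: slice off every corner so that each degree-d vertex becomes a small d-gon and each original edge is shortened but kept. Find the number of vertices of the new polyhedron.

84

Truncation replaces each original edge-end by a new vertex, so V′ = 2E = 84.
Each original edge survives, and each old vertex of degree d contributes d new edges; summing degrees gives Σd = 2E, so E′ = E + 2E = 3E = 126.
Each original face survives and each original vertex becomes one new face: F′ = F + V = 44.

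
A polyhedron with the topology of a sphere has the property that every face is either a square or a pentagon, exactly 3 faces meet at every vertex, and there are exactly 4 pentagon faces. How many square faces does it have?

Let x be the number of squares; then F = 4 + x.
Edge–face incidences: 2E = 5·4 + 4·x = 20 + 4x.
Every vertex has degree 3, so 3V = 2E.
Euler: V − E + F = 2 ⇒ (2E)/3 − E + (4 + x) = 2.
Multiply by 6: 2·(2E) − 3·(2E) + 6·(4 + x) = 12, i.e. 24 + 6x − (20 + 4x) = 12.
Collecting terms: 2x + 4 = 12, so 2x = 8, so x = 4.
Then 2E = 20 + 4·4 = 36, so E = 18, V = 2E/3 = 12, F = 4 + 4 = 8.

4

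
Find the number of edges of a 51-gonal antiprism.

204

An antiprism on an n-gon has two n-gon caps and 2n triangles: V = 2·51 = 102, E = 4·51 = 204, F = 2·51 + 2 = 104.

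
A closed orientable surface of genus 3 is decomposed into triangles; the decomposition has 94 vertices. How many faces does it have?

196

χ = 2 − 2·3 = -4, and every face is a triangle so 3F = 2E.
V − E + F = -4 with E = 3F/2 gives 94 − (3/2 − 1)·F = -4, so F = 196 and E = 294.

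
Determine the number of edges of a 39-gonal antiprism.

An antiprism on an n-gon has two n-gon caps and 2n triangles: V = 2·39 = 78, E = 4·39 = 156, F = 2·39 + 2 = 80.

156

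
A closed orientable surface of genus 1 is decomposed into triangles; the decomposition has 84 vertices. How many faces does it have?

χ = 2 − 2·1 = 0, and every face is a triangle so 3F = 2E.
V − E + F = 0 with E = 3F/2 gives 84 − (3/2 − 1)·F = 0, so F = 168 and E = 252.

168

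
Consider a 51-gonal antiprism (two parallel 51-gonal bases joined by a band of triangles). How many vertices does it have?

An antiprism on an n-gon has two n-gon caps and 2n triangles: V = 2·51 = 102, E = 4·51 = 204, F = 2·51 + 2 = 104.

102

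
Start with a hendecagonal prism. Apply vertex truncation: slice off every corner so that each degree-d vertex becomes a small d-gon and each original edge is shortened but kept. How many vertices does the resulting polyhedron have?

66

The base solid has V = 22, E = 33, F = 13.
Truncation replaces each original edge-end by a new vertex, so V′ = 2E = 66.
Each original edge survives, and each old vertex of degree d contributes d new edges; summing degrees gives Σd = 2E, so E′ = E + 2E = 3E = 99.
Each original face survives and each original vertex becomes one new face: F′ = F + V = 35.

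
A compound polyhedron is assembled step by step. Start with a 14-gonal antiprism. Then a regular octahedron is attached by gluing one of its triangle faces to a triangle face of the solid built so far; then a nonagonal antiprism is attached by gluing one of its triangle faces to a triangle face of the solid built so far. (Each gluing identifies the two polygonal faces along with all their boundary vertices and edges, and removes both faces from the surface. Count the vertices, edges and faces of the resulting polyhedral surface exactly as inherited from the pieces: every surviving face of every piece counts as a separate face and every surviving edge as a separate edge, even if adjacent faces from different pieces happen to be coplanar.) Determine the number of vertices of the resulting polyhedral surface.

A 14-gonal antiprism: V=28, E=56, F=30.
Attach a regular octahedron (V=6, E=12, F=8) along a 3-gon: merge 3 vertices and 3 edges, delete both glued faces → V=31, E=65, F=36.
Attach a nonagonal antiprism (V=18, E=36, F=20) along a 3-gon: merge 3 vertices and 3 edges, delete both glued faces → V=46, E=98, F=54.
Check: V − E + F = 46 − 98 + 54 = 2.

46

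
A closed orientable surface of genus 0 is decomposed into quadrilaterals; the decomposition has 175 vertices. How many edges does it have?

346

χ = 2 − 2·0 = 2, and every face is a square so 4F = 2E.
V − E + F = 2 with E = 4F/2 gives 175 − (4/2 − 1)·F = 2, so F = 173 and E = 346.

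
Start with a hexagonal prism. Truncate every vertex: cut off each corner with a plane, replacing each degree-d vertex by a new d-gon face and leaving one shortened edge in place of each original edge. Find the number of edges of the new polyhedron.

The base solid has V = 12, E = 18, F = 8.
Truncation replaces each original edge-end by a new vertex, so V′ = 2E = 36.
Each original edge survives, and each old vertex of degree d contributes d new edges; summing degrees gives Σd = 2E, so E′ = E + 2E = 3E = 54.
Each original face survives and each original vertex becomes one new face: F′ = F + V = 20.

54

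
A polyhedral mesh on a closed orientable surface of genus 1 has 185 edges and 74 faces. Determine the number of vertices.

111

For a closed orientable surface of genus 1, χ = 2 − 2·1 = 0.
V = 0 + E − F = 0 + 185 − 74 = 111.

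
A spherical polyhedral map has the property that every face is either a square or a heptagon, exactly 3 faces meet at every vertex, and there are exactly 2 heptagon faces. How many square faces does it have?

7

Let x be the number of squares; then F = 2 + x.
Edge–face incidences: 2E = 7·2 + 4·x = 14 + 4x.
Every vertex has degree 3, so 3V = 2E.
Euler: V − E + F = 2 ⇒ (2E)/3 − E + (2 + x) = 2.
Multiply by 6: 2·(2E) − 3·(2E) + 6·(2 + x) = 12, i.e. 12 + 6x − (14 + 4x) = 12.
Collecting terms: 2x − 2 = 12, so 2x = 14, so x = 7.
Then 2E = 14 + 4·7 = 42, so E = 21, V = 2E/3 = 14, F = 2 + 7 = 9.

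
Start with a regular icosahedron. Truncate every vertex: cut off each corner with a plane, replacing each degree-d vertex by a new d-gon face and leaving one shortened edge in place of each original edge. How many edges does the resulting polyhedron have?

The base solid has V = 12, E = 30, F = 20.
Truncation replaces each original edge-end by a new vertex, so V′ = 2E = 60.
Each original edge survives, and each old vertex of degree d contributes d new edges; summing degrees gives Σd = 2E, so E′ = E + 2E = 3E = 90.
Each original face survives and each original vertex becomes one new face: F′ = F + V = 32.

90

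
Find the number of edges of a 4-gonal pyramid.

A pyramid on an n-gon base has one n-gon and n triangles: V = 4 + 1 = 5, E = 2·4 = 8, F = 4 + 1 = 5.

8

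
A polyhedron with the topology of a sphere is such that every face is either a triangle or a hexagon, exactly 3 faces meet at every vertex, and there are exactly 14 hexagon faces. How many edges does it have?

Let x be the number of triangles; then F = 14 + x.
Edge–face incidences: 2E = 6·14 + 3·x = 84 + 3x.
Every vertex has degree 3, so 3V = 2E.
Euler: V − E + F = 2 ⇒ (2E)/3 − E + (14 + x) = 2.
Multiply by 6: 2·(2E) − 3·(2E) + 6·(14 + x) = 12, i.e. 84 + 6x − (84 + 3x) = 12.
Collecting terms: 3x = 12, so x = 4.
Then 2E = 84 + 3·4 = 96, so E = 48, V = 2E/3 = 32, F = 14 + 4 = 18.

48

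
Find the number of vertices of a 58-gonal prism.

A prism on an n-gon has two n-gon bases and n rectangular sides: V = 2·58 = 116, E = 3·58 = 174, F = 58 + 2 = 60.
Check: V − E + F = 116 − 174 + 60 = 2.

116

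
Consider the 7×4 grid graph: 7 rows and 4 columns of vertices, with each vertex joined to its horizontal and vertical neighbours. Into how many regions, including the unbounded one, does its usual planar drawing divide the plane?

The grid has V = 7·4 = 28 vertices and E = 7·3 + 4·6 = 45 edges.
F = 2 − V + E = 2 − 28 + 45 = 19.

19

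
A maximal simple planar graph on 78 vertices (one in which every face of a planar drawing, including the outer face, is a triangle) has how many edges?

In a plane triangulation 3F = 2E and V − E + F = 2, so E = 3V − 6 = 3·78 − 6 = 228.

228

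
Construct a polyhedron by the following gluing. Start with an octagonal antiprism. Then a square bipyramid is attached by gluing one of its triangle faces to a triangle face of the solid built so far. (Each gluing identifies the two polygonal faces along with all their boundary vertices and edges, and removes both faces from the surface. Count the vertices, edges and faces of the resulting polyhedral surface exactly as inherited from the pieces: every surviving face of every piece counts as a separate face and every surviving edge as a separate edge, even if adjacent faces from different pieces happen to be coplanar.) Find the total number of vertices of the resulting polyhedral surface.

19

An octagonal antiprism: V=16, E=32, F=18.
Attach a square bipyramid (V=6, E=12, F=8) along a 3-gon: merge 3 vertices and 3 edges, delete both glued faces → V=19, E=41, F=24.
Check: V − E + F = 19 − 41 + 24 = 2.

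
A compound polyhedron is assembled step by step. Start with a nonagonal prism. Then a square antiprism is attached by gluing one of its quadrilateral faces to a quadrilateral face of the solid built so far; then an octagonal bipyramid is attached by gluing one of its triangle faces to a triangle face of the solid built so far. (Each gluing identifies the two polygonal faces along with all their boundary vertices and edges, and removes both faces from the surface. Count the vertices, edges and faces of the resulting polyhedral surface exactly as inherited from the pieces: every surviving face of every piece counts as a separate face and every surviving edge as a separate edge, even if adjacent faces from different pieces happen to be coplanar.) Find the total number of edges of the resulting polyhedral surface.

60

A nonagonal prism: V=18, E=27, F=11.
Attach a square antiprism (V=8, E=16, F=10) along a 4-gon: merge 4 vertices and 4 edges, delete both glued faces → V=22, E=39, F=19.
Attach an octagonal bipyramid (V=10, E=24, F=16) along a 3-gon: merge 3 vertices and 3 edges, delete both glued faces → V=29, E=60, F=33.
Check: V − E + F = 29 − 60 + 33 = 2.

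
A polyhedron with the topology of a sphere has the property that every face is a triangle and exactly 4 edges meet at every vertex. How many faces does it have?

Each face has 3 edges and each edge borders two faces, so 2E = 3F.
Each vertex has degree 4, so 4V = 2E and hence V = 3F/4.
Euler: V − E + F = 2 ⇒ (3F/4) − (3F/2) + F = 2.
Multiply by 8: (6 − 12 + 8)F = 16, i.e. 2F = 16.
So F = 8, E = 3·8/2 = 12, V = 3·8/4 = 6.

8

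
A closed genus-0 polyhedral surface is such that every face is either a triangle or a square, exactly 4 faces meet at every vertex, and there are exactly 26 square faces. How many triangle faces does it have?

Let x be the number of triangles; then F = 26 + x.
Edge–face incidences: 2E = 4·26 + 3·x = 104 + 3x.
Every vertex has degree 4, so 4V = 2E.
Euler: V − E + F = 2 ⇒ (2E)/4 − E + (26 + x) = 2.
Multiply by 8: 2·(2E) − 4·(2E) + 8·(26 + x) = 16, i.e. 208 + 8x − 2·(104 + 3x) = 16.
Collecting terms: 2x = 16, so x = 8.
Then 2E = 104 + 3·8 = 128, so E = 64, V = 2E/4 = 32, F = 26 + 8 = 34.

8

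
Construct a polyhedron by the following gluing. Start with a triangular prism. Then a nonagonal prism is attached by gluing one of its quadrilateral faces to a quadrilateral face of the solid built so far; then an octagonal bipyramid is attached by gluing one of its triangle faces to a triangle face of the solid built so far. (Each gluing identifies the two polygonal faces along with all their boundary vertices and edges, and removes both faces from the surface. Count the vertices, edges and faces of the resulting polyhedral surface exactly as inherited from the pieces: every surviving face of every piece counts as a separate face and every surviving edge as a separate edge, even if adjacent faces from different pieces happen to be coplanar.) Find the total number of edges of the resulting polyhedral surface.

53

A triangular prism: V=6, E=9, F=5.
Attach a nonagonal prism (V=18, E=27, F=11) along a 4-gon: merge 4 vertices and 4 edges, delete both glued faces → V=20, E=32, F=14.
Attach an octagonal bipyramid (V=10, E=24, F=16) along a 3-gon: merge 3 vertices and 3 edges, delete both glued faces → V=27, E=53, F=28.
Check: V − E + F = 27 − 53 + 28 = 2.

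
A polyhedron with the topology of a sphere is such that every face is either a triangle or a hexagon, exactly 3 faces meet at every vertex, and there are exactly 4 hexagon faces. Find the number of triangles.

Let x be the number of triangles; then F = 4 + x.
Edge–face incidences: 2E = 6·4 + 3·x = 24 + 3x.
Every vertex has degree 3, so 3V = 2E.
Euler: V − E + F = 2 ⇒ (2E)/3 − E + (4 + x) = 2.
Multiply by 6: 2·(2E) − 3·(2E) + 6·(4 + x) = 12, i.e. 24 + 6x − (24 + 3x) = 12.
Collecting terms: 3x = 12, so x = 4.
Then 2E = 24 + 3·4 = 36, so E = 18, V = 2E/3 = 12, F = 4 + 4 = 8.

4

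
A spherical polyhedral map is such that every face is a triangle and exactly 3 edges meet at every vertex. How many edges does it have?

6

Each face has 3 edges and each edge borders two faces, so 2E = 3F.
Each vertex has degree 3, so 3V = 2E and hence V = 3F/3.
Euler: V − E + F = 2 ⇒ (3F/3) − (3F/2) + F = 2.
Multiply by 6: (6 − 9 + 6)F = 12, i.e. 3F = 12.
So F = 4, E = 3·4/2 = 6, V = 3·4/3 = 4.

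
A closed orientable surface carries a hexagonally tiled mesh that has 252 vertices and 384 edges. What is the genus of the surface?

3

Every face is a hexagon and each edge borders two faces, so 6F = 2·384, giving F = 128.
χ = V − E + F = 252 − 384 + 128 = -4.
For a closed orientable surface χ = 2 − 2g, so g = (2 − (-4))/2 = 3.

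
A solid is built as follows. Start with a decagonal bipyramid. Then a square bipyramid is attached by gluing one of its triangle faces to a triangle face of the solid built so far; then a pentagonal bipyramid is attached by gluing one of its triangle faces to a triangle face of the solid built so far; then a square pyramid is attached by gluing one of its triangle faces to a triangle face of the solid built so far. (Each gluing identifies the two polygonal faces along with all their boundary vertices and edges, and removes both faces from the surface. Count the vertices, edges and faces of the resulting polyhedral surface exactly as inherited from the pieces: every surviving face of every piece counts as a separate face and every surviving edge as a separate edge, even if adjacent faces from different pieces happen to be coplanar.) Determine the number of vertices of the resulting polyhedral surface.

21

A decagonal bipyramid: V=12, E=30, F=20.
Attach a square bipyramid (V=6, E=12, F=8) along a 3-gon: merge 3 vertices and 3 edges, delete both glued faces → V=15, E=39, F=26.
Attach a pentagonal bipyramid (V=7, E=15, F=10) along a 3-gon: merge 3 vertices and 3 edges, delete both glued faces → V=19, E=51, F=34.
Attach a square pyramid (V=5, E=8, F=5) along a 3-gon: merge 3 vertices and 3 edges, delete both glued faces → V=21, E=56, F=37.
Check: V − E + F = 21 − 56 + 37 = 2.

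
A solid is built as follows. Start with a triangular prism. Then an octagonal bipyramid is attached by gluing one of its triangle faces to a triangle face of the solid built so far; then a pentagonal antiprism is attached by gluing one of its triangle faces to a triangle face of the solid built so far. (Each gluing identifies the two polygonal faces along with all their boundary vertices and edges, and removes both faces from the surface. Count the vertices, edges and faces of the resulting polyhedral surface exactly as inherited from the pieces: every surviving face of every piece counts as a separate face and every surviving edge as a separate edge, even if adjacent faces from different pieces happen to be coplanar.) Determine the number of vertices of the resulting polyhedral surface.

A triangular prism: V=6, E=9, F=5.
Attach an octagonal bipyramid (V=10, E=24, F=16) along a 3-gon: merge 3 vertices and 3 edges, delete both glued faces → V=13, E=30, F=19.
Attach a pentagonal antiprism (V=10, E=20, F=12) along a 3-gon: merge 3 vertices and 3 edges, delete both glued faces → V=20, E=47, F=29.
Check: V − E + F = 20 − 47 + 29 = 2.

20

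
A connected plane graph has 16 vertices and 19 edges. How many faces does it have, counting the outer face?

Euler's formula for a connected plane graph: V − E + F = 2, so F = 2 − 16 + 19 = 5.

5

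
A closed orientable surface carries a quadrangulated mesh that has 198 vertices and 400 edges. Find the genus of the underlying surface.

Every face is a square and each edge borders two faces, so 4F = 2·400, giving F = 200.
χ = V − E + F = 198 − 400 + 200 = -2.
For a closed orientable surface χ = 2 − 2g, so g = (2 − (-2))/2 = 2.

2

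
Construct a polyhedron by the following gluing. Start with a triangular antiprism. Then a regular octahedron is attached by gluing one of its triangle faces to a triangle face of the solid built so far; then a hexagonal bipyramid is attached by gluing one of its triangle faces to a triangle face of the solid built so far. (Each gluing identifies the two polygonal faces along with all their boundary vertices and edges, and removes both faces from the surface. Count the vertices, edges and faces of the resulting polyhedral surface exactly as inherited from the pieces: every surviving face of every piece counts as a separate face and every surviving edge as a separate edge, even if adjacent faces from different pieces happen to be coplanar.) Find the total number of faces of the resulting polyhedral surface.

A triangular antiprism: V=6, E=12, F=8.
Attach a regular octahedron (V=6, E=12, F=8) along a 3-gon: merge 3 vertices and 3 edges, delete both glued faces → V=9, E=21, F=14.
Attach a hexagonal bipyramid (V=8, E=18, F=12) along a 3-gon: merge 3 vertices and 3 edges, delete both glued faces → V=14, E=36, F=24.
Check: V − E + F = 14 − 36 + 24 = 2.

24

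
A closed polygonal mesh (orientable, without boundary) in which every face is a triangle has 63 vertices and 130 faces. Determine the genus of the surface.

2

Every face is a triangle, so 2E = 3·130 = 390, giving E = 195.
χ = V − E + F = 63 − 195 + 130 = -2.
For a closed orientable surface χ = 2 − 2g, so g = (2 − (-2))/2 = 2.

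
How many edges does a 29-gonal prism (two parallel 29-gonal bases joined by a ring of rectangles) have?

A prism on an n-gon has two n-gon bases and n rectangular sides: V = 2·29 = 58, E = 3·29 = 87, F = 29 + 2 = 31.
Check: V − E + F = 58 − 87 + 31 = 2.

87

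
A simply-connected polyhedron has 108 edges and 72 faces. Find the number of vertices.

38

Here V − E + F = 2.
V = 2 + E − F = 2 + 108 − 72 = 38.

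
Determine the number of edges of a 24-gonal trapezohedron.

96

The n-trapezohedron (dual of the n-antiprism) has V = 2·24 + 2 = 50, E = 4·24 = 96, F = 2·24 = 48.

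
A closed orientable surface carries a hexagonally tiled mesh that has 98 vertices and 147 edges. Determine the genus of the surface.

1

Every face is a hexagon and each edge borders two faces, so 6F = 2·147, giving F = 49.
χ = V − E + F = 98 − 147 + 49 = 0.
For a closed orientable surface χ = 2 − 2g, so g = (2 − (0))/2 = 1.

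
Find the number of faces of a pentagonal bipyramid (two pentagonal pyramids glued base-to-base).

10

A bipyramid over an n-gon has 2n triangular faces and n + 2 vertices: V = 5 + 2 = 7, E = 3·5 = 15, F = 2·5 = 10.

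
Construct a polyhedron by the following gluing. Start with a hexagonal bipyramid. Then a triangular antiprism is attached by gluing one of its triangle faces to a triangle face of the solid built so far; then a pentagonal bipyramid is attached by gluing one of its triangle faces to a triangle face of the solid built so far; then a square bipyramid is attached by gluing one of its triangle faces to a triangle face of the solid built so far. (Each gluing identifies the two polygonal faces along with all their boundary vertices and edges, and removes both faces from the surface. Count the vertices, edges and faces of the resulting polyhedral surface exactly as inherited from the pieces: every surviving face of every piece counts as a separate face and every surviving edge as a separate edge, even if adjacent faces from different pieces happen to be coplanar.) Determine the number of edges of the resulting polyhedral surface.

48

A hexagonal bipyramid: V=8, E=18, F=12.
Attach a triangular antiprism (V=6, E=12, F=8) along a 3-gon: merge 3 vertices and 3 edges, delete both glued faces → V=11, E=27, F=18.
Attach a pentagonal bipyramid (V=7, E=15, F=10) along a 3-gon: merge 3 vertices and 3 edges, delete both glued faces → V=15, E=39, F=26.
Attach a square bipyramid (V=6, E=12, F=8) along a 3-gon: merge 3 vertices and 3 edges, delete both glued faces → V=18, E=48, F=32.
Check: V − E + F = 18 − 48 + 32 = 2.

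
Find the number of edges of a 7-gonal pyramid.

14

A pyramid on an n-gon base has one n-gon and n triangles: V = 7 + 1 = 8, E = 2·7 = 14, F = 7 + 1 = 8.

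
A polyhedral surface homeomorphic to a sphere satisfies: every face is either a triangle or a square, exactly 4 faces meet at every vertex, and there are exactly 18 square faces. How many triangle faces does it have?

Let x be the number of triangles; then F = 18 + x.
Edge–face incidences: 2E = 4·18 + 3·x = 72 + 3x.
Every vertex has degree 4, so 4V = 2E.
Euler: V − E + F = 2 ⇒ (2E)/4 − E + (18 + x) = 2.
Multiply by 8: 2·(2E) − 4·(2E) + 8·(18 + x) = 16, i.e. 144 + 8x − 2·(72 + 3x) = 16.
Collecting terms: 2x = 16, so x = 8.
Then 2E = 72 + 3·8 = 96, so E = 48, V = 2E/4 = 24, F = 18 + 8 = 26.

8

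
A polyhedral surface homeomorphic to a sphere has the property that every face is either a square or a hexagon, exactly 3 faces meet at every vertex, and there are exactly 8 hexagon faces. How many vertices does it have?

Let x be the number of squares; then F = 8 + x.
Edge–face incidences: 2E = 6·8 + 4·x = 48 + 4x.
Every vertex has degree 3, so 3V = 2E.
Euler: V − E + F = 2 ⇒ (2E)/3 − E + (8 + x) = 2.
Multiply by 6: 2·(2E) − 3·(2E) + 6·(8 + x) = 12, i.e. 48 + 6x − (48 + 4x) = 12.
Collecting terms: 2x = 12, so x = 6.
Then 2E = 48 + 4·6 = 72, so E = 36, V = 2E/3 = 24, F = 8 + 6 = 14.

24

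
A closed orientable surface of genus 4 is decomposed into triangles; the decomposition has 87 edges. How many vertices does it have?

χ = 2 − 2·4 = -6, and every face is a triangle so 3F = 2E.
F = 2E/3 = 58. Then V = -6 + E − F = -6 + 87 − 58 = 23.

23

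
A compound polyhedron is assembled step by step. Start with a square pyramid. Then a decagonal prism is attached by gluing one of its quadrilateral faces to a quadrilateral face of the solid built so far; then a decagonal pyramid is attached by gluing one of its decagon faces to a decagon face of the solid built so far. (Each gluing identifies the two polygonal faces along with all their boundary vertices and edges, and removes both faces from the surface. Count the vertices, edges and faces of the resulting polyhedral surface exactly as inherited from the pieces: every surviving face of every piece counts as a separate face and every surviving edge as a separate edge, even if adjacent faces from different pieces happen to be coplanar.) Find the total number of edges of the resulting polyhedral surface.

A square pyramid: V=5, E=8, F=5.
Attach a decagonal prism (V=20, E=30, F=12) along a 4-gon: merge 4 vertices and 4 edges, delete both glued faces → V=21, E=34, F=15.
Attach a decagonal pyramid (V=11, E=20, F=11) along a 10-gon: merge 10 vertices and 10 edges, delete both glued faces → V=22, E=44, F=24.
Check: V − E + F = 22 − 44 + 24 = 2.

44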